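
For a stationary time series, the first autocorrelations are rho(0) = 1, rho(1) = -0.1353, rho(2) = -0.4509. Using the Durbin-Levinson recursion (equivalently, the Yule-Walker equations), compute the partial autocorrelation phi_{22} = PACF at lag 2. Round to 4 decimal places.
\phi_{22} = -0.4780

The PACF at lag k is phi_{kk}, the last component of the solution
to the Yule-Walker system G_k phi = r_k where
  (G_k)_{ij} = rho(|i - j|), (r_k)_i = rho(i), i,j = 1..k.
Equivalently, Durbin-Levinson gives phi_{kk} iteratively:
  phi_{11} = rho(1)
  phi_{kk} = [rho(k) - sum_{j=1..k-1} phi_{k-1,j} rho(k-j)]
            / [1 - sum_{j=1..k-1} phi_{k-1,j} rho(j)],
  phi_{k,j} = phi_{k-1,j} - phi_{kk} phi_{k-1,k-j},  j = 1..k-1.
Step k = 1:
  phi_11 = rho(1) = -0.1353.
Step k = 2:
  phi_22 = [rho(2) - phi_11 rho(1)] / [1 - phi_11 rho(1)] = [-0.4509 - (-0.1353)(-0.1353)] / [1 - (-0.1353)(-0.1353)]
         = -0.46920609 / 0.98169391 = -0.478.
Therefore phi_{22} = -0.4780.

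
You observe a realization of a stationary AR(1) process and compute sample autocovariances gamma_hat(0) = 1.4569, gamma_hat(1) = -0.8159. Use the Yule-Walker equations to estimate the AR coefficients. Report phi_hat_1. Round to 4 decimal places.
\hat\phi_{1} = -0.5600

The Yule-Walker equations for an AR(p) process read, in matrix form,
  Gamma_p phi = r_p,   with   (Gamma_p)_{ij} = gamma(|i - j|),
                       (r_p)_i = gamma(i),   i,j = 1..p.
Substitute the sample gammas (Toeplitz matrix and right-hand side of size 1):
  Gamma_p = [[1.4569]]
  r_p     = [-0.8159]
With p = 1 this is the single equation gamma(0) phi_1 = gamma(1):
  phi_hat_1 = gamma(1) / gamma(0) = -0.8159 / 1.4569 = -0.5600.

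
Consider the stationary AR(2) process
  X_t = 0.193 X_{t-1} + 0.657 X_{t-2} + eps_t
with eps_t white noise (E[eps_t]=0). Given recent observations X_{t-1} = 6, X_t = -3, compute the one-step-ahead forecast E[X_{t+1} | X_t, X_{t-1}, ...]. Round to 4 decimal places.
E[X_{t+1} \mid \mathcal F_t] = 3.3630

For an AR(p) model X_t = c + sum_i phi_i X_{t-i} + eps_t, the
one-step-ahead conditional mean is
  E[X_{t+1} | X_t, ...] = c + sum_i phi_i X_{t+1-i}.
Substitute known values:
  E[X_{t+1} | ...] = (0.193) * (-3) + (0.657) * (6)
                   = 3.3630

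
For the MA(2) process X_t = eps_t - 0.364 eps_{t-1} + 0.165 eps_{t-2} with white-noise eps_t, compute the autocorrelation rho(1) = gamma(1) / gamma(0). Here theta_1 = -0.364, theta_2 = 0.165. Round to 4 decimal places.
\rho(1) = -0.3657

For an MA(q) process with theta_0 = 1, the autocovariance is
  gamma(k) = sigma^2 * sum_{i=0..q-k} theta_i * theta_{i+k},
and rho(k) = gamma(k) / gamma(0). Sigma^2 cancels.
  numerator   = (1)*(-0.364) + (-0.364)*(0.165) = -0.42406.
  denominator = (1)^2 + (-0.364)^2 + (0.165)^2 = 1.159721.
  rho(1) = -0.42406 / 1.159721 = -0.3657.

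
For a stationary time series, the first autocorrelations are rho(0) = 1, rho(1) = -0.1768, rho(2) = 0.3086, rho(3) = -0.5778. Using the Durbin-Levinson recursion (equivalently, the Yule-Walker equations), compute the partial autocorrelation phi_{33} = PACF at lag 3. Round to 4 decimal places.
\phi_{33} = -0.5490

The PACF at lag k is phi_{kk}, the last component of the solution
to the Yule-Walker system G_k phi = r_k where
  (G_k)_{ij} = rho(|i - j|), (r_k)_i = rho(i), i,j = 1..k.
Equivalently, Durbin-Levinson gives phi_{kk} iteratively:
  phi_{11} = rho(1)
  phi_{kk} = [rho(k) - sum_{j=1..k-1} phi_{k-1,j} rho(k-j)]
            / [1 - sum_{j=1..k-1} phi_{k-1,j} rho(j)],
  phi_{k,j} = phi_{k-1,j} - phi_{kk} phi_{k-1,k-j},  j = 1..k-1.
Step k = 1:
  phi_11 = rho(1) = -0.1768.
Step k = 2:
  phi_22 = [rho(2) - phi_11 rho(1)] / [1 - phi_11 rho(1)] = [0.3086 - (-0.1768)(-0.1768)] / [1 - (-0.1768)(-0.1768)]
         = 0.27734176 / 0.96874176 = 0.286291.
  Update: phi_21 = phi_11 - phi_22 phi_11 = -0.1768 - (0.286291)(-0.1768) = -0.126184.
Step k = 3:
  phi_33 = [rho(3) - phi_21 rho(2) - phi_22 rho(1)] / [1 - phi_21 rho(1) - phi_22 rho(2)]
    numerator   = -0.5778 - (-0.126184)(0.3086) - (0.286291)(-0.1768) = -0.48824348
    denominator = 1 - (-0.126184)(-0.1768) - (0.286291)(0.3086) = 0.88934139
  phi_33 = -0.48824348 / 0.88934139 = -0.549.
Therefore phi_{33} = -0.5490.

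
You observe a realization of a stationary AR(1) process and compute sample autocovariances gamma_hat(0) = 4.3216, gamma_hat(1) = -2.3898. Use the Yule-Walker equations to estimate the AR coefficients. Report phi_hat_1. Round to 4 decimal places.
\hat\phi_{1} = -0.5530

The Yule-Walker equations for an AR(p) process read, in matrix form,
  Gamma_p phi = r_p,   with   (Gamma_p)_{ij} = gamma(|i - j|),
                       (r_p)_i = gamma(i),   i,j = 1..p.
Substitute the sample gammas (Toeplitz matrix and right-hand side of size 1):
  Gamma_p = [[4.3216]]
  r_p     = [-2.3898]
With p = 1 this is the single equation gamma(0) phi_1 = gamma(1):
  phi_hat_1 = gamma(1) / gamma(0) = -2.3898 / 4.3216 = -0.5530.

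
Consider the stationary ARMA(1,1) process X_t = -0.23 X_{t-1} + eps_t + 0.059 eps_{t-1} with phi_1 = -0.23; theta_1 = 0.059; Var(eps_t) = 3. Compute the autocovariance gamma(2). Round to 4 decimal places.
\gamma(2) = 0.1229

Multiply the model equation by X_{t-k} and take expectations. With theta_0 = psi_0 = 1 and psi_j the MA(infinity) weights, this gives
  gamma(k) - sum_i phi_i gamma(k-i) = c_k,
  c_k = sigma^2 * sum_{j=k..q} theta_j psi_{j-k}   (c_k = 0 for k > q),
using gamma(-m) = gamma(m).
psi-weights needed (psi_j = theta_j + sum_i phi_i psi_{j-i}):
  psi_1 = theta_1 + phi_1 = 0.059 + (-0.23) = -0.171
Right-hand sides:
  c_0 = sigma^2 (1 + theta_1 psi_1) = 3 * (1 + (0.059)(-0.171)) = 3 * 0.989911 = 2.969733
  c_1 = sigma^2 theta_1 = 3 * (0.059) = 0.177
  c_2 = 0
Equations for k = 0 and k = 1 (AR order 1):
  gamma(0) = phi_1 gamma(1) + c_0
  gamma(1) = phi_1 gamma(0) + c_1
Substituting the second into the first: gamma(0) (1 - phi_1^2) = c_0 + phi_1 c_1, so
  gamma(0) = (c_0 + phi_1 c_1) / (1 - phi_1^2) = (2.969733 + (-0.23)(0.177)) / (1 - (-0.23)^2) = 2.929023 / 0.9471 = 3.092623.
  gamma(1) = phi_1 gamma(0) + c_1 = (-0.23)(3.092623) + (0.177) = -0.534303.
For k = 2 (> q): gamma(2) = phi_1 gamma(1) = (-0.23)(-0.534303) = 0.12289.
Therefore gamma(2) = 0.1229 (to 4 decimal places).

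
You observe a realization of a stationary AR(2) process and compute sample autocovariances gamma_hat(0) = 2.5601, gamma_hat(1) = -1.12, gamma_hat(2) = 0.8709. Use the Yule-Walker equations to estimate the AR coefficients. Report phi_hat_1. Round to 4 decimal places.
\hat\phi_{1} = -0.3570

The Yule-Walker equations for an AR(p) process read, in matrix form,
  Gamma_p phi = r_p,   with   (Gamma_p)_{ij} = gamma(|i - j|),
                       (r_p)_i = gamma(i),   i,j = 1..p.
Substitute the sample gammas (Toeplitz matrix and right-hand side of size 2):
  Gamma_p = [[2.5601, -1.12], [-1.12, 2.5601]]
  r_p     = [-1.12, 0.8709]
Written out:
  2.5601 phi_1 - 1.12 phi_2 = -1.12
  -1.12 phi_1 + 2.5601 phi_2 = 0.8709
Solve by Cramer's rule:
  det = gamma(0)^2 - gamma(1)^2 = (2.5601)^2 - (-1.12)^2 = 6.55411201 - 1.2544 = 5.29971201
  phi_hat_1 = [gamma(1) gamma(0) - gamma(1) gamma(2)] / det = [(-1.12)(2.5601) - (-1.12)(0.8709)] / 5.29971201 = -1.891904 / 5.29971201 = -0.357
  phi_hat_2 = [gamma(0) gamma(2) - gamma(1)^2] / det = [(2.5601)(0.8709) - (-1.12)^2] / 5.29971201 = 0.97519109 / 5.29971201 = 0.184
So phi_hat = [-0.3570, 0.1840].
Therefore phi_hat_1 = -0.3570.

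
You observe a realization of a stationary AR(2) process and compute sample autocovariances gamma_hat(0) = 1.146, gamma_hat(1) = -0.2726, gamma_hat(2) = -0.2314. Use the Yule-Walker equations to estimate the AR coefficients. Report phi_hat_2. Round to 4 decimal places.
\hat\phi_{2} = -0.2740

The Yule-Walker equations for an AR(p) process read, in matrix form,
  Gamma_p phi = r_p,   with   (Gamma_p)_{ij} = gamma(|i - j|),
                       (r_p)_i = gamma(i),   i,j = 1..p.
Substitute the sample gammas (Toeplitz matrix and right-hand side of size 2):
  Gamma_p = [[1.146, -0.2726], [-0.2726, 1.146]]
  r_p     = [-0.2726, -0.2314]
Written out:
  1.146 phi_1 - 0.2726 phi_2 = -0.2726
  -0.2726 phi_1 + 1.146 phi_2 = -0.2314
Solve by Cramer's rule:
  det = gamma(0)^2 - gamma(1)^2 = (1.146)^2 - (-0.2726)^2 = 1.313316 - 0.07431076 = 1.23900524
  phi_hat_1 = [gamma(1) gamma(0) - gamma(1) gamma(2)] / det = [(-0.2726)(1.146) - (-0.2726)(-0.2314)] / 1.23900524 = -0.37547924 / 1.23900524 = -0.303
  phi_hat_2 = [gamma(0) gamma(2) - gamma(1)^2] / det = [(1.146)(-0.2314) - (-0.2726)^2] / 1.23900524 = -0.33949516 / 1.23900524 = -0.274
So phi_hat = [-0.3030, -0.2740].
Therefore phi_hat_2 = -0.2740.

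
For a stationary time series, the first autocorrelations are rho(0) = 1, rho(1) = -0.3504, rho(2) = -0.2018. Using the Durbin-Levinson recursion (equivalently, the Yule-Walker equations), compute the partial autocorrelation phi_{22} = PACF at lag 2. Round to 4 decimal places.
\phi_{22} = -0.3700

The PACF at lag k is phi_{kk}, the last component of the solution
to the Yule-Walker system G_k phi = r_k where
  (G_k)_{ij} = rho(|i - j|), (r_k)_i = rho(i), i,j = 1..k.
Equivalently, Durbin-Levinson gives phi_{kk} iteratively:
  phi_{11} = rho(1)
  phi_{kk} = [rho(k) - sum_{j=1..k-1} phi_{k-1,j} rho(k-j)]
            / [1 - sum_{j=1..k-1} phi_{k-1,j} rho(j)],
  phi_{k,j} = phi_{k-1,j} - phi_{kk} phi_{k-1,k-j},  j = 1..k-1.
Step k = 1:
  phi_11 = rho(1) = -0.3504.
Step k = 2:
  phi_22 = [rho(2) - phi_11 rho(1)] / [1 - phi_11 rho(1)] = [-0.2018 - (-0.3504)(-0.3504)] / [1 - (-0.3504)(-0.3504)]
         = -0.32458016 / 0.87721984 = -0.37.
Therefore phi_{22} = -0.3700.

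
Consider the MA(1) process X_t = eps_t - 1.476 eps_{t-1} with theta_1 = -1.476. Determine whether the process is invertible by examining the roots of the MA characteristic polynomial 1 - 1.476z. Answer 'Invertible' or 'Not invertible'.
\text{Not invertible}

The MA(q) characteristic polynomial is P(z) = 1 - 1.476z.
Invertibility requires all roots to lie outside the unit circle, i.e. |z| > 1 for every root.
This is linear in z: 1 + (-1.476) z = 0  =>  z = -1/(-1.476) = 0.677507,  |z| = 0.677507.
Moduli of all roots: 0.6775.
All moduli strictly greater than 1? No.
Verdict: Not invertible.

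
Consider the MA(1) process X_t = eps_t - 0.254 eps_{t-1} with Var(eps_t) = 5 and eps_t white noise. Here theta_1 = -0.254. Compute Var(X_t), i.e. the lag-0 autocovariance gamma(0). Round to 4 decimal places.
\gamma(0) = 5.3226

For an MA(q) process X_t = eps_t + sum_i theta_i eps_{t-i} with
Var(eps_t) = sigma^2, the variance is
  gamma(0) = sigma^2 * (1 + sum_i theta_i^2).
  sum_i theta_i^2 = (-0.254)^2 = 0.064516.
  gamma(0) = 5 * (1 + 0.064516) = 5 * 1.064516 = 5.32258, which rounds to 5.3226.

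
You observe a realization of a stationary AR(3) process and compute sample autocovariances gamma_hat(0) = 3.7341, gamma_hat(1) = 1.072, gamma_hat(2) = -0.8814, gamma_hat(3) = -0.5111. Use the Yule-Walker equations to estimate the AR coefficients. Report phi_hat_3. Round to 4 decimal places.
\hat\phi_{3} = 0.0670

The Yule-Walker equations for an AR(p) process read, in matrix form,
  Gamma_p phi = r_p,   with   (Gamma_p)_{ij} = gamma(|i - j|),
                       (r_p)_i = gamma(i),   i,j = 1..p.
Substitute the sample gammas (Toeplitz matrix and right-hand side of size 3):
  Gamma_p = [[3.7341, 1.072, -0.8814], [1.072, 3.7341, 1.072], [-0.8814, 1.072, 3.7341]]
  r_p     = [1.072, -0.8814, -0.5111]
Written out (R1..R3):
  (R1) 3.7341 phi_1 + 1.072 phi_2 - 0.8814 phi_3 = 1.072
  (R2) 1.072 phi_1 + 3.7341 phi_2 + 1.072 phi_3 = -0.8814
  (R3) -0.8814 phi_1 + 1.072 phi_2 + 3.7341 phi_3 = -0.5111
Gaussian elimination:
  R2 <- R2 - (1.072/3.7341) R1 = R2 - (0.287084) R1:  3.426346 phi_2 + 1.325036 phi_3 = -1.189154
  R3 <- R3 - (-0.8814/3.7341) R1 = R3 - (-0.236041) R1:  1.325036 phi_2 + 3.526054 phi_3 = -0.258064
  R3 <- R3 - (1.325036/3.426346) R2 = R3 - (0.38672) R2:  3.013636 phi_3 = 0.201805
Back-substitution:
  phi_hat_3 = 0.201805 / 3.013636 = 0.066964
  phi_hat_2 = (-1.189154 - (1.325036)(0.066964)) / 3.426346 = -0.372958
  phi_hat_1 = (1.072 - (1.072)(-0.372958) - (-0.8814)(0.066964)) / 3.7341 = 0.40996
So phi_hat = [0.4100, -0.3730, 0.0670].
Therefore phi_hat_3 = 0.0670.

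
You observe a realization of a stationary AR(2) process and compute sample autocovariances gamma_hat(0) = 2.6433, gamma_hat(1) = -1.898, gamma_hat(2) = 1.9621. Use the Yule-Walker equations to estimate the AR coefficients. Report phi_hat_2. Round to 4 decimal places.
\hat\phi_{2} = 0.4680

The Yule-Walker equations for an AR(p) process read, in matrix form,
  Gamma_p phi = r_p,   with   (Gamma_p)_{ij} = gamma(|i - j|),
                       (r_p)_i = gamma(i),   i,j = 1..p.
Substitute the sample gammas (Toeplitz matrix and right-hand side of size 2):
  Gamma_p = [[2.6433, -1.898], [-1.898, 2.6433]]
  r_p     = [-1.898, 1.9621]
Written out:
  2.6433 phi_1 - 1.898 phi_2 = -1.898
  -1.898 phi_1 + 2.6433 phi_2 = 1.9621
Solve by Cramer's rule:
  det = gamma(0)^2 - gamma(1)^2 = (2.6433)^2 - (-1.898)^2 = 6.98703489 - 3.602404 = 3.38463089
  phi_hat_1 = [gamma(1) gamma(0) - gamma(1) gamma(2)] / det = [(-1.898)(2.6433) - (-1.898)(1.9621)] / 3.38463089 = -1.2929176 / 3.38463089 = -0.382
  phi_hat_2 = [gamma(0) gamma(2) - gamma(1)^2] / det = [(2.6433)(1.9621) - (-1.898)^2] / 3.38463089 = 1.58401493 / 3.38463089 = 0.468
So phi_hat = [-0.3820, 0.4680].
Therefore phi_hat_2 = 0.4680.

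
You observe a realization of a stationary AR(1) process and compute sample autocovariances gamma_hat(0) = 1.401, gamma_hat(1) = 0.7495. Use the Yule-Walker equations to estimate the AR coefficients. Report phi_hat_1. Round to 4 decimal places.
\hat\phi_{1} = 0.5350

The Yule-Walker equations for an AR(p) process read, in matrix form,
  Gamma_p phi = r_p,   with   (Gamma_p)_{ij} = gamma(|i - j|),
                       (r_p)_i = gamma(i),   i,j = 1..p.
Substitute the sample gammas (Toeplitz matrix and right-hand side of size 1):
  Gamma_p = [[1.401]]
  r_p     = [0.7495]
With p = 1 this is the single equation gamma(0) phi_1 = gamma(1):
  phi_hat_1 = gamma(1) / gamma(0) = 0.7495 / 1.401 = 0.5350.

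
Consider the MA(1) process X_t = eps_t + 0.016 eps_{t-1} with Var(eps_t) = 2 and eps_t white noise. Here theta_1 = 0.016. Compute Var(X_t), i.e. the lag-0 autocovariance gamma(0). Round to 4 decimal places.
\gamma(0) = 2.0005

For an MA(q) process X_t = eps_t + sum_i theta_i eps_{t-i} with
Var(eps_t) = sigma^2, the variance is
  gamma(0) = sigma^2 * (1 + sum_i theta_i^2).
  sum_i theta_i^2 = (0.016)^2 = 0.000256.
  gamma(0) = 2 * (1 + 0.000256) = 2 * 1.000256 = 2.000512, which rounds to 2.0005.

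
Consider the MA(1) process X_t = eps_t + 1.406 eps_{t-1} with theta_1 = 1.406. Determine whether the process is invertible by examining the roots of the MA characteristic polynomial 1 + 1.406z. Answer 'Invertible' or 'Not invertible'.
\text{Not invertible}

The MA(q) characteristic polynomial is P(z) = 1 + 1.406z.
Invertibility requires all roots to lie outside the unit circle, i.e. |z| > 1 for every root.
This is linear in z: 1 + (1.406) z = 0  =>  z = -1/(1.406) = -0.711238,  |z| = 0.711238.
Moduli of all roots: 0.7112.
All moduli strictly greater than 1? No.
Verdict: Not invertible.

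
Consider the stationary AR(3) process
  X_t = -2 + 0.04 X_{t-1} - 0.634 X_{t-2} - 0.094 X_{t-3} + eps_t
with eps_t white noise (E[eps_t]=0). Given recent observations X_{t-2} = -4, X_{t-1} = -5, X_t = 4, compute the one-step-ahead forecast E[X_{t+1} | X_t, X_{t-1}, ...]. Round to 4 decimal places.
E[X_{t+1} \mid \mathcal F_t] = 1.7060

For an AR(p) model X_t = c + sum_i phi_i X_{t-i} + eps_t, the
one-step-ahead conditional mean is
  E[X_{t+1} | X_t, ...] = c + sum_i phi_i X_{t+1-i}.
Substitute known values:
  E[X_{t+1} | ...] = -2 + (0.04) * (4) + (-0.634) * (-5) + (-0.094) * (-4)
                   = 1.7060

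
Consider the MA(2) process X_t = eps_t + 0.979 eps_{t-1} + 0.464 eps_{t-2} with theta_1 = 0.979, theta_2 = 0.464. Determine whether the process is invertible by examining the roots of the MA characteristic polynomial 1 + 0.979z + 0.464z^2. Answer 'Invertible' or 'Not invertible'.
\text{Invertible}

The MA(q) characteristic polynomial is P(z) = 1 + 0.979z + 0.464z^2.
Invertibility requires all roots to lie outside the unit circle, i.e. |z| > 1 for every root.
Set 1 + (0.979) z + (0.464) z^2 = 0, i.e. a z^2 + b z + c = 0 with a = 0.464, b = 0.979, c = 1.
Discriminant D = b^2 - 4ac = (0.979)^2 - 4*(0.464)*1 = 0.958441 - (1.856) = -0.897559.
D < 0, so the roots are the complex-conjugate pair z = (-b +/- i sqrt(-D)) / (2a) = -1.055 +/- 1.0209i.
For a conjugate pair |z|^2 = z * conj(z) = (product of roots) = c/a = 1/(0.464) = 2.155172, so |z| = sqrt(2.155172) = 1.4681 for both roots.
Moduli of all roots: 1.4681, 1.4681.
All moduli strictly greater than 1? Yes.
Verdict: Invertible.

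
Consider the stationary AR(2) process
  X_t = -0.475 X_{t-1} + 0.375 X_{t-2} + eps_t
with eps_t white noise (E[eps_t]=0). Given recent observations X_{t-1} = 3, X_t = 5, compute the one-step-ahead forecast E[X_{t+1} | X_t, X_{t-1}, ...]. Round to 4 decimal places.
E[X_{t+1} \mid \mathcal F_t] = -1.2500

For an AR(p) model X_t = c + sum_i phi_i X_{t-i} + eps_t, the
one-step-ahead conditional mean is
  E[X_{t+1} | X_t, ...] = c + sum_i phi_i X_{t+1-i}.
Substitute known values:
  E[X_{t+1} | ...] = (-0.475) * (5) + (0.375) * (3)
                   = -1.2500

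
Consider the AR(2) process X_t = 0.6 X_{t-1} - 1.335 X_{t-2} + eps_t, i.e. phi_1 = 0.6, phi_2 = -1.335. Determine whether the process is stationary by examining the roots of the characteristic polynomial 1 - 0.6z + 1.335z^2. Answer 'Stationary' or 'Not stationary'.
\text{Not stationary}

The AR(p) characteristic polynomial is P(z) = 1 - 0.6z + 1.335z^2.
Stationarity requires all roots to lie outside the unit circle, i.e. |z| > 1 for every root.
Set 1 + (-0.6) z + (1.335) z^2 = 0, i.e. a z^2 + b z + c = 0 with a = 1.335, b = -0.6, c = 1.
Discriminant D = b^2 - 4ac = (-0.6)^2 - 4*(1.335)*1 = 0.36 - (5.34) = -4.98.
D < 0, so the roots are the complex-conjugate pair z = (-b +/- i sqrt(-D)) / (2a) = 0.2247 +/- 0.8358i.
For a conjugate pair |z|^2 = z * conj(z) = (product of roots) = c/a = 1/(1.335) = 0.749064, so |z| = sqrt(0.749064) = 0.8655 for both roots.
Moduli of all roots: 0.8655, 0.8655.
All moduli strictly greater than 1? No.
Verdict: Not stationary.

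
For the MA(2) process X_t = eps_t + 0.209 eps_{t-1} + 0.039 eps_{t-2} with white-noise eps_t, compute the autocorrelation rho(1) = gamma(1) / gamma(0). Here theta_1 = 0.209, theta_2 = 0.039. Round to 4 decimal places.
\rho(1) = 0.2078

For an MA(q) process with theta_0 = 1, the autocovariance is
  gamma(k) = sigma^2 * sum_{i=0..q-k} theta_i * theta_{i+k},
and rho(k) = gamma(k) / gamma(0). Sigma^2 cancels.
  numerator   = (1)*(0.209) + (0.209)*(0.039) = 0.217151.
  denominator = (1)^2 + (0.209)^2 + (0.039)^2 = 1.045202.
  rho(1) = 0.217151 / 1.045202 = 0.2078.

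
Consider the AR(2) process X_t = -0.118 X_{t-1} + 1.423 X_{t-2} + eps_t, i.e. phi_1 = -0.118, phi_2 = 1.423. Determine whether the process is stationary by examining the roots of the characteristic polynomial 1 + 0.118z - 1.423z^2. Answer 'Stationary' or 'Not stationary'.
\text{Not stationary}

The AR(p) characteristic polynomial is P(z) = 1 + 0.118z - 1.423z^2.
Stationarity requires all roots to lie outside the unit circle, i.e. |z| > 1 for every root.
Set 1 + (0.118) z + (-1.423) z^2 = 0, i.e. a z^2 + b z + c = 0 with a = -1.423, b = 0.118, c = 1.
Discriminant D = b^2 - 4ac = (0.118)^2 - 4*(-1.423)*1 = 0.013924 - (-5.692) = 5.705924.
D >= 0, so the roots are real: z = (-b +/- sqrt(D)) / (2a) = (-0.118 +/- 2.388708) / (-2.846).
  z_1 = (-0.118 + 2.388708) / (-2.846) = -0.7979,   |z_1| = 0.7979.
  z_2 = (-0.118 - 2.388708) / (-2.846) = 0.8808,   |z_2| = 0.8808.
Moduli of all roots: 0.7979, 0.8808.
All moduli strictly greater than 1? No.
Verdict: Not stationary.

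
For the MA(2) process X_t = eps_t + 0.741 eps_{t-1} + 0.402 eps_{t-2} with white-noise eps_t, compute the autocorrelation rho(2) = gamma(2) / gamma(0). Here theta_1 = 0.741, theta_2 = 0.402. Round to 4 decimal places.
\rho(2) = 0.2350

For an MA(q) process with theta_0 = 1, the autocovariance is
  gamma(k) = sigma^2 * sum_{i=0..q-k} theta_i * theta_{i+k},
and rho(k) = gamma(k) / gamma(0). Sigma^2 cancels.
  numerator   = (1)*(0.402) = 0.402.
  denominator = (1)^2 + (0.741)^2 + (0.402)^2 = 1.710685.
  rho(2) = 0.402 / 1.710685 = 0.2350.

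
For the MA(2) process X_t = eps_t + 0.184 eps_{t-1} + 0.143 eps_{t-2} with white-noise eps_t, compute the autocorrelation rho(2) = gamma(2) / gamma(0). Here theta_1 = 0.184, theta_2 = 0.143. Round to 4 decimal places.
\rho(2) = 0.1356

For an MA(q) process with theta_0 = 1, the autocovariance is
  gamma(k) = sigma^2 * sum_{i=0..q-k} theta_i * theta_{i+k},
and rho(k) = gamma(k) / gamma(0). Sigma^2 cancels.
  numerator   = (1)*(0.143) = 0.143.
  denominator = (1)^2 + (0.184)^2 + (0.143)^2 = 1.054305.
  rho(2) = 0.143 / 1.054305 = 0.1356.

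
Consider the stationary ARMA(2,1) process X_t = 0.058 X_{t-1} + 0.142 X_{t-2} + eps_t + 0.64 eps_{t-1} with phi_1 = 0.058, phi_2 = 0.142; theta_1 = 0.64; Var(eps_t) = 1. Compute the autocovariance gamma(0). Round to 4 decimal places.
\gamma(0) = 1.5339

Multiply the model equation by X_{t-k} and take expectations. With theta_0 = psi_0 = 1 and psi_j the MA(infinity) weights, this gives
  gamma(k) - sum_i phi_i gamma(k-i) = c_k,
  c_k = sigma^2 * sum_{j=k..q} theta_j psi_{j-k}   (c_k = 0 for k > q),
using gamma(-m) = gamma(m).
psi-weights needed (psi_j = theta_j + sum_i phi_i psi_{j-i}):
  psi_1 = theta_1 + phi_1 = 0.64 + (0.058) = 0.698
Right-hand sides:
  c_0 = sigma^2 (1 + theta_1 psi_1) = 1 * (1 + (0.64)(0.698)) = 1 * 1.44672 = 1.44672
  c_1 = sigma^2 theta_1 = 1 * (0.64) = 0.64
  c_2 = 0
Equations for k = 0, 1, 2 (AR order 2, c_2 = 0):
  (E0) gamma(0) = phi_1 gamma(1) + phi_2 gamma(2) + c_0
  (E1) gamma(1) = phi_1 gamma(0) + phi_2 gamma(1) + c_1
  (E2) gamma(2) = phi_1 gamma(1) + phi_2 gamma(0)
From (E1): gamma(1) = A gamma(0) + B with
  A = phi_1 / (1 - phi_2) = 0.058 / 0.858 = 0.067599,   B = c_1 / (1 - phi_2) = 0.64 / 0.858 = 0.745921.
Insert (E2) into (E0): gamma(0) (1 - phi_2^2) = phi_1 (1 + phi_2) gamma(1) + c_0.
  phi_1 (1 + phi_2) = (0.058)(1.142) = 0.066236,   1 - phi_2^2 = 0.979836.
Replace gamma(1) by A gamma(0) + B and collect gamma(0):
  gamma(0) [0.979836 - (0.066236)(0.067599)] = (0.066236)(0.745921) + 1.44672
  gamma(0) * 0.975359 = 1.496127
  gamma(0) = 1.496127 / 0.975359 = 1.533925.
Therefore gamma(0) = 1.5339 (to 4 decimal places).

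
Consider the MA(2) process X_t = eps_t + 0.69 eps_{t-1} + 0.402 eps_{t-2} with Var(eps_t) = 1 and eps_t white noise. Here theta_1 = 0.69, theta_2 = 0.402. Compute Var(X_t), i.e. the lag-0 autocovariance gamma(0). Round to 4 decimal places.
\gamma(0) = 1.6377

For an MA(q) process X_t = eps_t + sum_i theta_i eps_{t-i} with
Var(eps_t) = sigma^2, the variance is
  gamma(0) = sigma^2 * (1 + sum_i theta_i^2).
  sum_i theta_i^2 = (0.69)^2 + (0.402)^2 = 0.4761 + 0.161604 = 0.637704.
  gamma(0) = 1 * (1 + 0.637704) = 1 * 1.637704 = 1.637704, which rounds to 1.6377.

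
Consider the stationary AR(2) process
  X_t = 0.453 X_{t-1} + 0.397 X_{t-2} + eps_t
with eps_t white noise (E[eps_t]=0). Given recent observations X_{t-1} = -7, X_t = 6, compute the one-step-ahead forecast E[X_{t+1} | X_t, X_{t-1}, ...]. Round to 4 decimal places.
E[X_{t+1} \mid \mathcal F_t] = -0.0610

For an AR(p) model X_t = c + sum_i phi_i X_{t-i} + eps_t, the
one-step-ahead conditional mean is
  E[X_{t+1} | X_t, ...] = c + sum_i phi_i X_{t+1-i}.
Substitute known values:
  E[X_{t+1} | ...] = (0.453) * (6) + (0.397) * (-7)
                   = -0.0610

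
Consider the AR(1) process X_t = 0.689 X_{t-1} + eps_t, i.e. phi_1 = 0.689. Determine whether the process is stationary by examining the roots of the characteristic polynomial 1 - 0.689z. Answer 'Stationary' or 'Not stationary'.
\text{Stationary}

The AR(p) characteristic polynomial is P(z) = 1 - 0.689z.
Stationarity requires all roots to lie outside the unit circle, i.e. |z| > 1 for every root.
This is linear in z: 1 + (-0.689) z = 0  =>  z = -1/(-0.689) = 1.451379,  |z| = 1.451379.
Moduli of all roots: 1.4514.
All moduli strictly greater than 1? Yes.
Verdict: Stationary.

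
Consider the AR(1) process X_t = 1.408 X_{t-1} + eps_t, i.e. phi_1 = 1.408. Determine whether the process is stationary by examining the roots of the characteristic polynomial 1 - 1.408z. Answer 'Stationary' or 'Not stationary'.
\text{Not stationary}

The AR(p) characteristic polynomial is P(z) = 1 - 1.408z.
Stationarity requires all roots to lie outside the unit circle, i.e. |z| > 1 for every root.
This is linear in z: 1 + (-1.408) z = 0  =>  z = -1/(-1.408) = 0.710227,  |z| = 0.710227.
Moduli of all roots: 0.7102.
All moduli strictly greater than 1? No.
Verdict: Not stationary.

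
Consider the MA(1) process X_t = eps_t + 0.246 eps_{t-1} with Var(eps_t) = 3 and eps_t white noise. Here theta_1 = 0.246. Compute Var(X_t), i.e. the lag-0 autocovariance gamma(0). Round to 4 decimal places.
\gamma(0) = 3.1815

For an MA(q) process X_t = eps_t + sum_i theta_i eps_{t-i} with
Var(eps_t) = sigma^2, the variance is
  gamma(0) = sigma^2 * (1 + sum_i theta_i^2).
  sum_i theta_i^2 = (0.246)^2 = 0.060516.
  gamma(0) = 3 * (1 + 0.060516) = 3 * 1.060516 = 3.181548, which rounds to 3.1815.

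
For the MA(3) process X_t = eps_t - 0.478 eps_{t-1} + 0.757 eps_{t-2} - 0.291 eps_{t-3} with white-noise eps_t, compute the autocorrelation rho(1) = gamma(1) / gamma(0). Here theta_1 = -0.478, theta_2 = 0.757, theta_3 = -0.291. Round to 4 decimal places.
\rho(1) = -0.5620

For an MA(q) process with theta_0 = 1, the autocovariance is
  gamma(k) = sigma^2 * sum_{i=0..q-k} theta_i * theta_{i+k},
and rho(k) = gamma(k) / gamma(0). Sigma^2 cancels.
  numerator   = (1)*(-0.478) + (-0.478)*(0.757) + (0.757)*(-0.291) = -1.060133.
  denominator = (1)^2 + (-0.478)^2 + (0.757)^2 + (-0.291)^2 = 1.886214.
  rho(1) = -1.060133 / 1.886214 = -0.5620.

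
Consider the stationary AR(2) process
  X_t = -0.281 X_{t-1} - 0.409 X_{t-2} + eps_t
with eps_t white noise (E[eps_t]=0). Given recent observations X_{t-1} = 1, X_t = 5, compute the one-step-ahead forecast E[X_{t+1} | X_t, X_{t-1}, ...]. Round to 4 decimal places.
E[X_{t+1} \mid \mathcal F_t] = -1.8140

For an AR(p) model X_t = c + sum_i phi_i X_{t-i} + eps_t, the
one-step-ahead conditional mean is
  E[X_{t+1} | X_t, ...] = c + sum_i phi_i X_{t+1-i}.
Substitute known values:
  E[X_{t+1} | ...] = (-0.281) * (5) + (-0.409) * (1)
                   = -1.8140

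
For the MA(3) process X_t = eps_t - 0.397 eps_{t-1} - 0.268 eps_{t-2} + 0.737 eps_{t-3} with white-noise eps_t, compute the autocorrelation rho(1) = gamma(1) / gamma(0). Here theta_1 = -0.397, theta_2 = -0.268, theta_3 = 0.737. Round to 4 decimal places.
\rho(1) = -0.2754

For an MA(q) process with theta_0 = 1, the autocovariance is
  gamma(k) = sigma^2 * sum_{i=0..q-k} theta_i * theta_{i+k},
and rho(k) = gamma(k) / gamma(0). Sigma^2 cancels.
  numerator   = (1)*(-0.397) + (-0.397)*(-0.268) + (-0.268)*(0.737) = -0.48812.
  denominator = (1)^2 + (-0.397)^2 + (-0.268)^2 + (0.737)^2 = 1.772602.
  rho(1) = -0.48812 / 1.772602 = -0.2754.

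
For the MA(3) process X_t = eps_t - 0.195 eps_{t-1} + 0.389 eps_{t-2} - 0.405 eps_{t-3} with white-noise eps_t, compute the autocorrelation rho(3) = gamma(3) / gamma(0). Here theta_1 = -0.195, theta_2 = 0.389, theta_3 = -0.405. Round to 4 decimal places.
\rho(3) = -0.2993

For an MA(q) process with theta_0 = 1, the autocovariance is
  gamma(k) = sigma^2 * sum_{i=0..q-k} theta_i * theta_{i+k},
and rho(k) = gamma(k) / gamma(0). Sigma^2 cancels.
  numerator   = (1)*(-0.405) = -0.405.
  denominator = (1)^2 + (-0.195)^2 + (0.389)^2 + (-0.405)^2 = 1.353371.
  rho(3) = -0.405 / 1.353371 = -0.2993.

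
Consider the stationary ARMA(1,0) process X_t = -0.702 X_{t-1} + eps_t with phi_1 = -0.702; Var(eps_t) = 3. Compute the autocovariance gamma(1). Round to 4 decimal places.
\gamma(1) = -4.1522

Multiply the model equation by X_{t-k} and take expectations. With theta_0 = psi_0 = 1 and psi_j the MA(infinity) weights, this gives
  gamma(k) - sum_i phi_i gamma(k-i) = c_k,
  c_k = sigma^2 * sum_{j=k..q} theta_j psi_{j-k}   (c_k = 0 for k > q),
using gamma(-m) = gamma(m).
Pure AR (q = 0): c_0 = sigma^2 = 3, c_k = 0 for k >= 1.
Equations for k = 0 and k = 1 (AR order 1):
  gamma(0) = phi_1 gamma(1) + c_0
  gamma(1) = phi_1 gamma(0) + c_1
Substituting the second into the first: gamma(0) (1 - phi_1^2) = c_0 + phi_1 c_1, so
  gamma(0) = c_0 / (1 - phi_1^2) = 3 / (1 - (-0.702)^2) = 3 / 0.507196 = 5.914873.
  gamma(1) = phi_1 gamma(0) = (-0.702)(5.914873) = -4.152241.
Therefore gamma(1) = -4.1522 (to 4 decimal places).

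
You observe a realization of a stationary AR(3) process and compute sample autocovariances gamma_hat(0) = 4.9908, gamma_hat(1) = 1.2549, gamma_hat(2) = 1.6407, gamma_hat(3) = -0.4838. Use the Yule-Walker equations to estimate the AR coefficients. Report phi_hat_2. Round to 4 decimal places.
\hat\phi_{2} = 0.3310

The Yule-Walker equations for an AR(p) process read, in matrix form,
  Gamma_p phi = r_p,   with   (Gamma_p)_{ij} = gamma(|i - j|),
                       (r_p)_i = gamma(i),   i,j = 1..p.
Substitute the sample gammas (Toeplitz matrix and right-hand side of size 3):
  Gamma_p = [[4.9908, 1.2549, 1.6407], [1.2549, 4.9908, 1.2549], [1.6407, 1.2549, 4.9908]]
  r_p     = [1.2549, 1.6407, -0.4838]
Written out (R1..R3):
  (R1) 4.9908 phi_1 + 1.2549 phi_2 + 1.6407 phi_3 = 1.2549
  (R2) 1.2549 phi_1 + 4.9908 phi_2 + 1.2549 phi_3 = 1.6407
  (R3) 1.6407 phi_1 + 1.2549 phi_2 + 4.9908 phi_3 = -0.4838
Gaussian elimination:
  R2 <- R2 - (1.2549/4.9908) R1 = R2 - (0.251443) R1:  4.675265 phi_2 + 0.842358 phi_3 = 1.325165
  R3 <- R3 - (1.6407/4.9908) R1 = R3 - (0.328745) R1:  0.842358 phi_2 + 4.451428 phi_3 = -0.896342
  R3 <- R3 - (0.842358/4.675265) R2 = R3 - (0.180173) R2:  4.299658 phi_3 = -1.135101
Back-substitution:
  phi_hat_3 = -1.135101 / 4.299658 = -0.263998
  phi_hat_2 = (1.325165 - (0.842358)(-0.263998)) / 4.675265 = 0.331007
  phi_hat_1 = (1.2549 - (1.2549)(0.331007) - (1.6407)(-0.263998)) / 4.9908 = 0.255001
So phi_hat = [0.2550, 0.3310, -0.2640].
Therefore phi_hat_2 = 0.3310.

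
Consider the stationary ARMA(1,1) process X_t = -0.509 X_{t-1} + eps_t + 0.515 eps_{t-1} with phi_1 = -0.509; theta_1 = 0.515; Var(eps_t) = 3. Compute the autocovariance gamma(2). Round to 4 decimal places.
\gamma(2) = -0.0091

Multiply the model equation by X_{t-k} and take expectations. With theta_0 = psi_0 = 1 and psi_j the MA(infinity) weights, this gives
  gamma(k) - sum_i phi_i gamma(k-i) = c_k,
  c_k = sigma^2 * sum_{j=k..q} theta_j psi_{j-k}   (c_k = 0 for k > q),
using gamma(-m) = gamma(m).
psi-weights needed (psi_j = theta_j + sum_i phi_i psi_{j-i}):
  psi_1 = theta_1 + phi_1 = 0.515 + (-0.509) = 0.006
Right-hand sides:
  c_0 = sigma^2 (1 + theta_1 psi_1) = 3 * (1 + (0.515)(0.006)) = 3 * 1.00309 = 3.00927
  c_1 = sigma^2 theta_1 = 3 * (0.515) = 1.545
  c_2 = 0
Equations for k = 0 and k = 1 (AR order 1):
  gamma(0) = phi_1 gamma(1) + c_0
  gamma(1) = phi_1 gamma(0) + c_1
Substituting the second into the first: gamma(0) (1 - phi_1^2) = c_0 + phi_1 c_1, so
  gamma(0) = (c_0 + phi_1 c_1) / (1 - phi_1^2) = (3.00927 + (-0.509)(1.545)) / (1 - (-0.509)^2) = 2.222865 / 0.740919 = 3.000146.
  gamma(1) = phi_1 gamma(0) + c_1 = (-0.509)(3.000146) + (1.545) = 0.017926.
For k = 2 (> q): gamma(2) = phi_1 gamma(1) = (-0.509)(0.017926) = -0.009124.
Therefore gamma(2) = -0.0091 (to 4 decimal places).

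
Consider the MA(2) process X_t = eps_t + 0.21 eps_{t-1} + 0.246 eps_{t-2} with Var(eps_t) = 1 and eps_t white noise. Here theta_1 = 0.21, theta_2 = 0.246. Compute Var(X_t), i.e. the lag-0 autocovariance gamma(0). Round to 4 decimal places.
\gamma(0) = 1.1046

For an MA(q) process X_t = eps_t + sum_i theta_i eps_{t-i} with
Var(eps_t) = sigma^2, the variance is
  gamma(0) = sigma^2 * (1 + sum_i theta_i^2).
  sum_i theta_i^2 = (0.21)^2 + (0.246)^2 = 0.0441 + 0.060516 = 0.104616.
  gamma(0) = 1 * (1 + 0.104616) = 1 * 1.104616 = 1.104616, which rounds to 1.1046.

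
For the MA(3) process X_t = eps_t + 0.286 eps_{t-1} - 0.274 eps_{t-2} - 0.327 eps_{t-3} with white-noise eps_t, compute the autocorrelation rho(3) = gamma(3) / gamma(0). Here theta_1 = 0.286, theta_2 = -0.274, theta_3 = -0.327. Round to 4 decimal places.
\rho(3) = -0.2587

For an MA(q) process with theta_0 = 1, the autocovariance is
  gamma(k) = sigma^2 * sum_{i=0..q-k} theta_i * theta_{i+k},
and rho(k) = gamma(k) / gamma(0). Sigma^2 cancels.
  numerator   = (1)*(-0.327) = -0.327.
  denominator = (1)^2 + (0.286)^2 + (-0.274)^2 + (-0.327)^2 = 1.263801.
  rho(3) = -0.327 / 1.263801 = -0.2587.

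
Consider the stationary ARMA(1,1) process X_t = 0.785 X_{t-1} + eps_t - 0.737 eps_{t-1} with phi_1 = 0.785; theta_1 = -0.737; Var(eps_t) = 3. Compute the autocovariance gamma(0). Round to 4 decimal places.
\gamma(0) = 3.0180

Multiply the model equation by X_{t-k} and take expectations. With theta_0 = psi_0 = 1 and psi_j the MA(infinity) weights, this gives
  gamma(k) - sum_i phi_i gamma(k-i) = c_k,
  c_k = sigma^2 * sum_{j=k..q} theta_j psi_{j-k}   (c_k = 0 for k > q),
using gamma(-m) = gamma(m).
psi-weights needed (psi_j = theta_j + sum_i phi_i psi_{j-i}):
  psi_1 = theta_1 + phi_1 = -0.737 + (0.785) = 0.048
Right-hand sides:
  c_0 = sigma^2 (1 + theta_1 psi_1) = 3 * (1 + (-0.737)(0.048)) = 3 * 0.964624 = 2.893872
  c_1 = sigma^2 theta_1 = 3 * (-0.737) = -2.211
  c_2 = 0
Equations for k = 0 and k = 1 (AR order 1):
  gamma(0) = phi_1 gamma(1) + c_0
  gamma(1) = phi_1 gamma(0) + c_1
Substituting the second into the first: gamma(0) (1 - phi_1^2) = c_0 + phi_1 c_1, so
  gamma(0) = (c_0 + phi_1 c_1) / (1 - phi_1^2) = (2.893872 + (0.785)(-2.211)) / (1 - (0.785)^2) = 1.158237 / 0.383775 = 3.018011.
Therefore gamma(0) = 3.0180 (to 4 decimal places).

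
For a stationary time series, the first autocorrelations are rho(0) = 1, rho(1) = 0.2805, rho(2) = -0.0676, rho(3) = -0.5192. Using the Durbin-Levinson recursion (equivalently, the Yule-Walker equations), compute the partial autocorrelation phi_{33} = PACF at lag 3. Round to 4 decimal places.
\phi_{33} = -0.5041

The PACF at lag k is phi_{kk}, the last component of the solution
to the Yule-Walker system G_k phi = r_k where
  (G_k)_{ij} = rho(|i - j|), (r_k)_i = rho(i), i,j = 1..k.
Equivalently, Durbin-Levinson gives phi_{kk} iteratively:
  phi_{11} = rho(1)
  phi_{kk} = [rho(k) - sum_{j=1..k-1} phi_{k-1,j} rho(k-j)]
            / [1 - sum_{j=1..k-1} phi_{k-1,j} rho(j)],
  phi_{k,j} = phi_{k-1,j} - phi_{kk} phi_{k-1,k-j},  j = 1..k-1.
Step k = 1:
  phi_11 = rho(1) = 0.2805.
Step k = 2:
  phi_22 = [rho(2) - phi_11 rho(1)] / [1 - phi_11 rho(1)] = [-0.0676 - (0.2805)(0.2805)] / [1 - (0.2805)(0.2805)]
         = -0.14628025 / 0.92131975 = -0.158773.
  Update: phi_21 = phi_11 - phi_22 phi_11 = 0.2805 - (-0.158773)(0.2805) = 0.325036.
Step k = 3:
  phi_33 = [rho(3) - phi_21 rho(2) - phi_22 rho(1)] / [1 - phi_21 rho(1) - phi_22 rho(2)]
    numerator   = -0.5192 - (0.325036)(-0.0676) - (-0.158773)(0.2805) = -0.4526919
    denominator = 1 - (0.325036)(0.2805) - (-0.158773)(-0.0676) = 0.89809447
  phi_33 = -0.4526919 / 0.89809447 = -0.5041.
Therefore phi_{33} = -0.5041.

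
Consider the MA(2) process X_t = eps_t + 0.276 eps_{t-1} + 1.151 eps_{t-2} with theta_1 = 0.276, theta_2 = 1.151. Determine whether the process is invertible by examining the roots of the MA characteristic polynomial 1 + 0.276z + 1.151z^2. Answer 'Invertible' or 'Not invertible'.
\text{Not invertible}

The MA(q) characteristic polynomial is P(z) = 1 + 0.276z + 1.151z^2.
Invertibility requires all roots to lie outside the unit circle, i.e. |z| > 1 for every root.
Set 1 + (0.276) z + (1.151) z^2 = 0, i.e. a z^2 + b z + c = 0 with a = 1.151, b = 0.276, c = 1.
Discriminant D = b^2 - 4ac = (0.276)^2 - 4*(1.151)*1 = 0.076176 - (4.604) = -4.527824.
D < 0, so the roots are the complex-conjugate pair z = (-b +/- i sqrt(-D)) / (2a) = -0.1199 +/- 0.9244i.
For a conjugate pair |z|^2 = z * conj(z) = (product of roots) = c/a = 1/(1.151) = 0.86881, so |z| = sqrt(0.86881) = 0.9321 for both roots.
Moduli of all roots: 0.9321, 0.9321.
All moduli strictly greater than 1? No.
Verdict: Not invertible.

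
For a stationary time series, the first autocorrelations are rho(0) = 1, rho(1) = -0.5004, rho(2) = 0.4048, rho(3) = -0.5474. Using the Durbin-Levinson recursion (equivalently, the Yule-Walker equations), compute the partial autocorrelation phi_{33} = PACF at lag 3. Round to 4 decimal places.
\phi_{33} = -0.3949

The PACF at lag k is phi_{kk}, the last component of the solution
to the Yule-Walker system G_k phi = r_k where
  (G_k)_{ij} = rho(|i - j|), (r_k)_i = rho(i), i,j = 1..k.
Equivalently, Durbin-Levinson gives phi_{kk} iteratively:
  phi_{11} = rho(1)
  phi_{kk} = [rho(k) - sum_{j=1..k-1} phi_{k-1,j} rho(k-j)]
            / [1 - sum_{j=1..k-1} phi_{k-1,j} rho(j)],
  phi_{k,j} = phi_{k-1,j} - phi_{kk} phi_{k-1,k-j},  j = 1..k-1.
Step k = 1:
  phi_11 = rho(1) = -0.5004.
Step k = 2:
  phi_22 = [rho(2) - phi_11 rho(1)] / [1 - phi_11 rho(1)] = [0.4048 - (-0.5004)(-0.5004)] / [1 - (-0.5004)(-0.5004)]
         = 0.15439984 / 0.74959984 = 0.205976.
  Update: phi_21 = phi_11 - phi_22 phi_11 = -0.5004 - (0.205976)(-0.5004) = -0.397329.
Step k = 3:
  phi_33 = [rho(3) - phi_21 rho(2) - phi_22 rho(1)] / [1 - phi_21 rho(1) - phi_22 rho(2)]
    numerator   = -0.5474 - (-0.397329)(0.4048) - (0.205976)(-0.5004) = -0.28349048
    denominator = 1 - (-0.397329)(-0.5004) - (0.205976)(0.4048) = 0.71779712
  phi_33 = -0.28349048 / 0.71779712 = -0.3949.
Therefore phi_{33} = -0.3949.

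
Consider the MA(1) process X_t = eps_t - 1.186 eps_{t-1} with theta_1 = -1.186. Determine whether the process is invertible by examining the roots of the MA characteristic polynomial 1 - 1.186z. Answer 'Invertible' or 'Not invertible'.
\text{Not invertible}

The MA(q) characteristic polynomial is P(z) = 1 - 1.186z.
Invertibility requires all roots to lie outside the unit circle, i.e. |z| > 1 for every root.
This is linear in z: 1 + (-1.186) z = 0  =>  z = -1/(-1.186) = 0.84317,  |z| = 0.84317.
Moduli of all roots: 0.8432.
All moduli strictly greater than 1? No.
Verdict: Not invertible.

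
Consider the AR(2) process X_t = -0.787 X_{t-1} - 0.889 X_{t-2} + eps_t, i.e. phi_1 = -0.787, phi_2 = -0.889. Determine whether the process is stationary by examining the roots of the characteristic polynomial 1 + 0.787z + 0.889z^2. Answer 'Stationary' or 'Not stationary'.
\text{Stationary}

The AR(p) characteristic polynomial is P(z) = 1 + 0.787z + 0.889z^2.
Stationarity requires all roots to lie outside the unit circle, i.e. |z| > 1 for every root.
Set 1 + (0.787) z + (0.889) z^2 = 0, i.e. a z^2 + b z + c = 0 with a = 0.889, b = 0.787, c = 1.
Discriminant D = b^2 - 4ac = (0.787)^2 - 4*(0.889)*1 = 0.619369 - (3.556) = -2.936631.
D < 0, so the roots are the complex-conjugate pair z = (-b +/- i sqrt(-D)) / (2a) = -0.4426 +/- 0.9638i.
For a conjugate pair |z|^2 = z * conj(z) = (product of roots) = c/a = 1/(0.889) = 1.124859, so |z| = sqrt(1.124859) = 1.0606 for both roots.
Moduli of all roots: 1.0606, 1.0606.
All moduli strictly greater than 1? Yes.
Verdict: Stationary.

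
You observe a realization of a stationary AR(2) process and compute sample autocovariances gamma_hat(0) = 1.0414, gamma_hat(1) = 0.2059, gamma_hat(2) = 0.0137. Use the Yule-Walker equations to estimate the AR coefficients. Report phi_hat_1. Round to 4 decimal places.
\hat\phi_{1} = 0.2031

The Yule-Walker equations for an AR(p) process read, in matrix form,
  Gamma_p phi = r_p,   with   (Gamma_p)_{ij} = gamma(|i - j|),
                       (r_p)_i = gamma(i),   i,j = 1..p.
Substitute the sample gammas (Toeplitz matrix and right-hand side of size 2):
  Gamma_p = [[1.0414, 0.2059], [0.2059, 1.0414]]
  r_p     = [0.2059, 0.0137]
Written out:
  1.0414 phi_1 + 0.2059 phi_2 = 0.2059
  0.2059 phi_1 + 1.0414 phi_2 = 0.0137
Solve by Cramer's rule:
  det = gamma(0)^2 - gamma(1)^2 = (1.0414)^2 - (0.2059)^2 = 1.08451396 - 0.04239481 = 1.04211915
  phi_hat_1 = [gamma(1) gamma(0) - gamma(1) gamma(2)] / det = [(0.2059)(1.0414) - (0.2059)(0.0137)] / 1.04211915 = 0.21160343 / 1.04211915 = 0.2031
  phi_hat_2 = [gamma(0) gamma(2) - gamma(1)^2] / det = [(1.0414)(0.0137) - (0.2059)^2] / 1.04211915 = -0.02812763 / 1.04211915 = -0.027
So phi_hat = [0.2031, -0.0270].
Therefore phi_hat_1 = 0.2031.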